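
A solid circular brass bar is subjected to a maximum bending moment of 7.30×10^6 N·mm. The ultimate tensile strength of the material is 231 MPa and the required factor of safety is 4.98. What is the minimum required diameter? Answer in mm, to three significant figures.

d = 117 mm

σ_allow = 231/4.98 = 46.39 MPa.
For a solid circular section σ = 32M/(πd³), so d³ = 32M/(π σ_allow) = 32×7300000/(π×46.39) = 1.603×10^6 mm³.
d = 117.0 mm.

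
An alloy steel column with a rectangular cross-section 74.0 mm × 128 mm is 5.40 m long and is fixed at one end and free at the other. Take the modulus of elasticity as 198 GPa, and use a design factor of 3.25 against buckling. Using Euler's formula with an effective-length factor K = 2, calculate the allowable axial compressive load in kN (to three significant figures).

Buckling occurs about the weak axis: I_min = h·b³/12 = 128×74.0³/12 = 4.322×10^6 mm⁴ (b = 74.0 mm is the smaller dimension).
Effective length L_e = KL = 2×5.40 m = 10800 mm.
Euler critical load P_cr = π²EI/L_e² = π²×198000×4.322×10^6/10800² = 72420 N.
P_allow = P_cr/n = 72420/3.25 = 22280 N.

P_allow = 22.3 kN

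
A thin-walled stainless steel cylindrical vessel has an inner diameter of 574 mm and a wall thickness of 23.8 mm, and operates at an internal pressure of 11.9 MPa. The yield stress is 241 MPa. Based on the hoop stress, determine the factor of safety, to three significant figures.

σ_h = pD/(2t) = 11.9×574/(2×23.8) = 143.5 MPa.
n = 241/143.5 = 1.679.

n = 1.68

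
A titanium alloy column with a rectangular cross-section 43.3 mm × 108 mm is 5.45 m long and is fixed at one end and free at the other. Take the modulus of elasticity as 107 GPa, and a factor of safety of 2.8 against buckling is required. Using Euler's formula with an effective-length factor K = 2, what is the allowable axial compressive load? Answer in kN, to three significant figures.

Buckling occurs about the weak axis: I_min = h·b³/12 = 108×43.3³/12 = 730600 mm⁴ (b = 43.3 mm is the smaller dimension).
Effective length L_e = KL = 2×5.45 m = 10900 mm.
Euler critical load P_cr = π²EI/L_e² = π²×107000×730600/10900² = 6494 N.
P_allow = P_cr/n = 6494/2.8 = 2319 N.

P_allow = 2.32 kN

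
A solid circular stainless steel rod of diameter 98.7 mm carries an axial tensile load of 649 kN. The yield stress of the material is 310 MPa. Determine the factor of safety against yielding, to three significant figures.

A = πd²/4 = 7651 mm².
σ = F/A = 649000/7651 = 84.82 MPa.
n = 310/84.82 = 3.655.

n = 3.65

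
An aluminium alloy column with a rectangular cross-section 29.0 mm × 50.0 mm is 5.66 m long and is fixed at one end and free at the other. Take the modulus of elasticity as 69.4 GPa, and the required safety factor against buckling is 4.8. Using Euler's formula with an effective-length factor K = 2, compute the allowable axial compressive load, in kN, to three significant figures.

P_allow = 0.113 kN

Buckling occurs about the weak axis: I_min = h·b³/12 = 50.0×29.0³/12 = 101600 mm⁴ (b = 29.0 mm is the smaller dimension).
Effective length L_e = KL = 2×5.66 m = 11320 mm.
Euler critical load P_cr = π²EI/L_e² = π²×69400×101600/11320² = 543.2 N.
P_allow = P_cr/n = 543.2/4.8 = 113.2 N.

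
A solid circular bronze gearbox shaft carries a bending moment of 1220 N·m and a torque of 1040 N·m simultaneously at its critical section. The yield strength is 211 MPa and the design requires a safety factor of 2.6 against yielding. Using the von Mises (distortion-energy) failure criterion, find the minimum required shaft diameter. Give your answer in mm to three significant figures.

d = 57.5 mm

σ_allow = σ_y/n = 211/2.6 = 81.15 MPa.
For a solid shaft σ_b = 32M/(πd³) and τ = 16T/(πd³), so the von Mises stress is σ' = (16/πd³)·√(4M²+3T²).
√(4M²+3T²) = √(4×(1.220×10^6)² + 3×(1.040×10^6)²) = 3.033×10^6 N·mm.
d³ = 16×3.033×10^6/(π×81.15) = 190300 mm³.
d = 57.52 mm.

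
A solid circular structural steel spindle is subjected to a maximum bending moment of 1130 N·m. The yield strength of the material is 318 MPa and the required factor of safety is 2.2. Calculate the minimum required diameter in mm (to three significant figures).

d = 43.0 mm

σ_allow = 318/2.2 = 144.5 MPa.
For a solid circular section σ = 32M/(πd³), so d³ = 32M/(π σ_allow) = 32×1130000/(π×144.5) = 79630 mm³.
d = 43.02 mm.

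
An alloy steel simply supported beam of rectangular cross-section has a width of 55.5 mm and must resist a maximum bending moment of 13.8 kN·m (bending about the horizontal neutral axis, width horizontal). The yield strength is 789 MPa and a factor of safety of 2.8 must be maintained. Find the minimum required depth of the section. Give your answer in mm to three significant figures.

h = 72.8 mm

σ_allow = 789/2.8 = 281.8 MPa.
For a rectangular section σ = 6M/(bh²), so h² = 6M/(b σ_allow) = 6×1.3800×10^7/(55.5×281.8) = 5294 mm².
h = 72.76 mm.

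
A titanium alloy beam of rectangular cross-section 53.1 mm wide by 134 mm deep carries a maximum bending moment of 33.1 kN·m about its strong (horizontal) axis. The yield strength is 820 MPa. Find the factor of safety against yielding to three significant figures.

n = 3.94

Section modulus S = bh²/6 = 53.1×134²/6 = 158900 mm³.
σ = M/S = 3.3100×10^7/158900 = 208.3 MPa.
n = 820/208.3 = 3.937.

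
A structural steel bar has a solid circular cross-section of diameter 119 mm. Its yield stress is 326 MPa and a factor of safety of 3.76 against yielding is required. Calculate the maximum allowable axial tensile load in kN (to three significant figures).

σ_allow = 326/3.76 = 86.70 MPa.
A = πd²/4 = π×119²/4 = 11120 mm².
F_allow = σ_allow × A = 86.70×11120 = 964300 N.

F_allow = 964 kN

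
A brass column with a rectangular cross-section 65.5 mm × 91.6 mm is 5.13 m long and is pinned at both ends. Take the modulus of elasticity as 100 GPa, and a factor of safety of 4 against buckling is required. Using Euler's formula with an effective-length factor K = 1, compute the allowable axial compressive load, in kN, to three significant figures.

P_allow = 20.1 kN

Buckling occurs about the weak axis: I_min = h·b³/12 = 91.6×65.5³/12 = 2.145×10^6 mm⁴ (b = 65.5 mm is the smaller dimension).
Effective length L_e = KL = 1×5.13 m = 5130 mm.
Euler critical load P_cr = π²EI/L_e² = π²×100000×2.145×10^6/5130² = 80450 N.
P_allow = P_cr/n = 80450/4 = 20110 N.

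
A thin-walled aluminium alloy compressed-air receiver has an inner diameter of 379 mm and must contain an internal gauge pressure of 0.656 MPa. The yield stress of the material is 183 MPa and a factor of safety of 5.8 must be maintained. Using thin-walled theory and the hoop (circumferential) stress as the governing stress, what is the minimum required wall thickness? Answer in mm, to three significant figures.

σ_allow = 183/5.8 = 31.55 MPa.
Hoop stress σ_h = pD/(2t), so t = pD/(2σ_allow) = 0.656×379/(2×31.55) = 3.940 mm.

t = 3.94 mm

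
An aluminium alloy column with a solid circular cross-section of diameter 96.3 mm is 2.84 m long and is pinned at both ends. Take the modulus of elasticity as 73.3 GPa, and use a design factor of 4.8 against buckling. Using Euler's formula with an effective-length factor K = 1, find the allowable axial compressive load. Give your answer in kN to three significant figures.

P_allow = 78.9 kN

I = πd⁴/64 = π×96.3⁴/64 = 4.222×10^6 mm⁴.
Effective length L_e = KL = 1×2.84 m = 2840 mm.
Euler critical load P_cr = π²EI/L_e² = π²×73300×4.222×10^6/2840² = 378700 N.
P_allow = P_cr/n = 378700/4.8 = 78890 N.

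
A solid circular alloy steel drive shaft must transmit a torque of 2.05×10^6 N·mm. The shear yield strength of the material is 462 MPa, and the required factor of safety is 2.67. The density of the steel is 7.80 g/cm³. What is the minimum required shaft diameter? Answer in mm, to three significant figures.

Allowable shear stress τ_allow = 462/2.67 = 173.0 MPa.
For a solid shaft τ = 16T/(πd³), so d³ = 16T/(π τ_allow) = 16×2050000/(π×173.0) = 60340 mm³.
d = (60340)^(1/3) = 39.22 mm.

d = 39.2 mm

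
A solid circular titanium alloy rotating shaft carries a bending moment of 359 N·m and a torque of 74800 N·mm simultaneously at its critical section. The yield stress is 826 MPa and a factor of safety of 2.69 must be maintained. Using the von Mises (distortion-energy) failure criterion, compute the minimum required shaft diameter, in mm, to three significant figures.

σ_allow = σ_y/n = 826/2.69 = 307.1 MPa.
For a solid shaft σ_b = 32M/(πd³) and τ = 16T/(πd³), so the von Mises stress is σ' = (16/πd³)·√(4M²+3T²).
√(4M²+3T²) = √(4×(359000)² + 3×(74800)²) = 729600 N·mm.
d³ = 16×729600/(π×307.1) = 12100 mm³.
d = 22.96 mm.

d = 23.0 mm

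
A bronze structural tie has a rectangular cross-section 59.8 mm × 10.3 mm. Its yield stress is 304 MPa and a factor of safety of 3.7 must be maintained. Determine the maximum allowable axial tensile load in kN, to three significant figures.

σ_allow = 304/3.7 = 82.16 MPa.
A = 59.8×10.3 = 615.9 mm².
F_allow = σ_allow × A = 82.16×615.9 = 50610 N.

F_allow = 50.6 kN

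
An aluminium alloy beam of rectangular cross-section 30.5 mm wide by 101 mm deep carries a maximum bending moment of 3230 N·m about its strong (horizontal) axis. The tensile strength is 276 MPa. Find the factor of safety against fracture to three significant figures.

Section modulus S = bh²/6 = 30.5×101²/6 = 51860 mm³.
σ = M/S = 3230000/51860 = 62.29 MPa.
n = 276/62.29 = 4.431.

n = 4.43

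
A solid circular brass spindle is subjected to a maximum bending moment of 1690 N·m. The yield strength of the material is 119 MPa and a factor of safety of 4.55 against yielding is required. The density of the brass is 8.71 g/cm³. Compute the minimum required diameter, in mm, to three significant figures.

σ_allow = 119/4.55 = 26.15 MPa.
For a solid circular section σ = 32M/(πd³), so d³ = 32M/(π σ_allow) = 32×1690000/(π×26.15) = 658200 mm³.
d = 86.99 mm.

d = 87.0 mm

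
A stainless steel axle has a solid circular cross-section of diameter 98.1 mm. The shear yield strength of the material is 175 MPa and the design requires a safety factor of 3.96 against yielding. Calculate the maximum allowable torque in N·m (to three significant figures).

T_allow = 8190 N·m

τ_allow = 175/3.96 = 44.19 MPa.
For a solid shaft T_allow = τ_allow·πd³/16; πd³/16 = π×98.1³/16 = 185400 mm³.
T_allow = 44.19×185400 = 8.192×10^6 N·mm = 8192 N·m.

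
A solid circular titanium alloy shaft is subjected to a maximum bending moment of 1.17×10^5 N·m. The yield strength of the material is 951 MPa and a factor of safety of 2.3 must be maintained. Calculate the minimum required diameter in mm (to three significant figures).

σ_allow = 951/2.3 = 413.5 MPa.
For a solid circular section σ = 32M/(πd³), so d³ = 32M/(π σ_allow) = 32×1.1700×10^8/(π×413.5) = 2.882×10^6 mm³.
d = 142.3 mm.

d = 142 mm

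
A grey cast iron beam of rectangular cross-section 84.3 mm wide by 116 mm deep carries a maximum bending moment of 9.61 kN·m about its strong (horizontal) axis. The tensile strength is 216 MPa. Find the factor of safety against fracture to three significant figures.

Section modulus S = bh²/6 = 84.3×116²/6 = 189100 mm³.
σ = M/S = 9610000/189100 = 50.83 MPa.
n = 216/50.83 = 4.249.

n = 4.25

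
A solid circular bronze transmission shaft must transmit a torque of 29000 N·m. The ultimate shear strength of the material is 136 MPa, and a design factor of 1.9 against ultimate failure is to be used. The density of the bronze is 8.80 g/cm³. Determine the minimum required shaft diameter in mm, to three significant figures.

Allowable shear stress τ_allow = 136/1.9 = 71.58 MPa.
For a solid shaft τ = 16T/(πd³), so d³ = 16T/(π τ_allow) = 16×2.9000×10^7/(π×71.58) = 2.063×10^6 mm³.
d = (2.063×10^6)^(1/3) = 127.3 mm.

d = 127 mm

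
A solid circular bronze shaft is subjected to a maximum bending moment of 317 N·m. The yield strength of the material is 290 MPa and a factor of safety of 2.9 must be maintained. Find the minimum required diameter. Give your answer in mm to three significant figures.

σ_allow = 290/2.9 = 100.0 MPa.
For a solid circular section σ = 32M/(πd³), so d³ = 32M/(π σ_allow) = 32×317000/(π×100.0) = 32290 mm³.
d = 31.84 mm.

d = 31.8 mm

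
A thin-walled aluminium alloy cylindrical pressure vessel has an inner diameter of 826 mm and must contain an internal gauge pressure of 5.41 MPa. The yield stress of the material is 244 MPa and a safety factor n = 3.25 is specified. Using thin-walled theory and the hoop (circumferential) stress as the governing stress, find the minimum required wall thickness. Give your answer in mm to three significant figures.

t = 29.8 mm

σ_allow = 244/3.25 = 75.08 MPa.
Hoop stress σ_h = pD/(2t), so t = pD/(2σ_allow) = 5.41×826/(2×75.08) = 29.76 mm.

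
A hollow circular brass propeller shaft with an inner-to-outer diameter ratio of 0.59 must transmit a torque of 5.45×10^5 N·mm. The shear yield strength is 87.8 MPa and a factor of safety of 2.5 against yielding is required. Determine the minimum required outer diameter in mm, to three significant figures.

d_o = 44.8 mm

τ_allow = 87.8/2.5 = 35.12 MPa.
For a hollow shaft τ = 16T/[πd_o³(1−k⁴)] with k = 0.59, so 1−k⁴ = 0.8788.
d_o³ = 16T/[π τ_allow (1−k⁴)] = 16×545000/(π×35.12×0.8788) = 89930 mm³.
d_o = 44.80 mm.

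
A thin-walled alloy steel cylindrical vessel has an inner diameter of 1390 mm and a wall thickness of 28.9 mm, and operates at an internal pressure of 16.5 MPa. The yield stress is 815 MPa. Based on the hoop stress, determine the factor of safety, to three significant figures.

n = 2.05

σ_h = pD/(2t) = 16.5×1390/(2×28.9) = 396.8 MPa.
n = 815/396.8 = 2.054.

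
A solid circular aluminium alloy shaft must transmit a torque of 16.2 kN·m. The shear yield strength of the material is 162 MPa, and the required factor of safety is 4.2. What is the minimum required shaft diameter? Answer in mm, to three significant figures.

Allowable shear stress τ_allow = 162/4.2 = 38.57 MPa.
For a solid shaft τ = 16T/(πd³), so d³ = 16T/(π τ_allow) = 16×1.6200×10^7/(π×38.57) = 2.139×10^6 mm³.
d = (2.139×10^6)^(1/3) = 128.8 mm.

d = 129 mm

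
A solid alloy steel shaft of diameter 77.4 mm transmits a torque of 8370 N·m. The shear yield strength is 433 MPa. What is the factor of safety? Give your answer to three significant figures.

n = 4.71

τ = 16T/(πd³) = 16×8370000/(π×77.4³) = 91.93 MPa.
n = τ_limit/τ = 433/91.93 = 4.710.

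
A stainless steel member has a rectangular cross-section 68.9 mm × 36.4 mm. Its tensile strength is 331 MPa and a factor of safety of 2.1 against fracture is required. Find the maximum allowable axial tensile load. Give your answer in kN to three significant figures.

F_allow = 395 kN

σ_allow = 331/2.1 = 157.6 MPa.
A = 68.9×36.4 = 2508 mm².
F_allow = σ_allow × A = 157.6×2508 = 395300 N.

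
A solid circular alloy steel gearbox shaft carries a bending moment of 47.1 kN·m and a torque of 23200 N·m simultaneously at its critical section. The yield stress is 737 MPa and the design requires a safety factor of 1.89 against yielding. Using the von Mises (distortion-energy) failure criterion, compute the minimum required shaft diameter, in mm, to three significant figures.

d = 110 mm

σ_allow = σ_y/n = 737/1.89 = 389.9 MPa.
For a solid shaft σ_b = 32M/(πd³) and τ = 16T/(πd³), so the von Mises stress is σ' = (16/πd³)·√(4M²+3T²).
√(4M²+3T²) = √(4×(4.710×10^7)² + 3×(2.320×10^7)²) = 1.024×10^8 N·mm.
d³ = 16×1.024×10^8/(π×389.9) = 1.338×10^6 mm³.
d = 110.2 mm.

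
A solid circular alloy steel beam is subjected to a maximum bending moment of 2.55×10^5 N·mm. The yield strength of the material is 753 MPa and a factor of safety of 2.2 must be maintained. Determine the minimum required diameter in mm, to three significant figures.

d = 19.7 mm

σ_allow = 753/2.2 = 342.3 MPa.
For a solid circular section σ = 32M/(πd³), so d³ = 32M/(π σ_allow) = 32×255000/(π×342.3) = 7589 mm³.
d = 19.65 mm.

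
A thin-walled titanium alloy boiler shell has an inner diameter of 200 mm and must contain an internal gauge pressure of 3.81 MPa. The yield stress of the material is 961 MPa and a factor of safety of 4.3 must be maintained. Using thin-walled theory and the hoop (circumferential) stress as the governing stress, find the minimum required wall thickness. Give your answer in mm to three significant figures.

t = 1.70 mm

σ_allow = 961/4.3 = 223.5 MPa.
Hoop stress σ_h = pD/(2t), so t = pD/(2σ_allow) = 3.81×200/(2×223.5) = 1.705 mm.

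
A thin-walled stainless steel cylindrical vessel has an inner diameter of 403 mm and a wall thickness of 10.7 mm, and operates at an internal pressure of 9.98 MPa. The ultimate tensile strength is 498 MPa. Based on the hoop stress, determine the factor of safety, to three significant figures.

σ_h = pD/(2t) = 9.98×403/(2×10.7) = 187.9 MPa.
n = 498/187.9 = 2.650.

n = 2.65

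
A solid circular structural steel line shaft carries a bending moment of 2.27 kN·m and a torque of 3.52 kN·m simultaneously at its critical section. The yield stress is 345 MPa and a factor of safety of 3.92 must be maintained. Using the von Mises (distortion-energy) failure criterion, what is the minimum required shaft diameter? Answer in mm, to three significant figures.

d = 76.1 mm

σ_allow = σ_y/n = 345/3.92 = 88.01 MPa.
For a solid shaft σ_b = 32M/(πd³) and τ = 16T/(πd³), so the von Mises stress is σ' = (16/πd³)·√(4M²+3T²).
√(4M²+3T²) = √(4×(2.270×10^6)² + 3×(3.520×10^6)²) = 7.601×10^6 N·mm.
d³ = 16×7.601×10^6/(π×88.01) = 439900 mm³.
d = 76.05 mm.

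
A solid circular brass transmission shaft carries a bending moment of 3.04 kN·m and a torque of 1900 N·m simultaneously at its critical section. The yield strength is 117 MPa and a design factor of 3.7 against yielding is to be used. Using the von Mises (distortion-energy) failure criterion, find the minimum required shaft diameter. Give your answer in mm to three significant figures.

d = 104 mm

σ_allow = σ_y/n = 117/3.7 = 31.62 MPa.
For a solid shaft σ_b = 32M/(πd³) and τ = 16T/(πd³), so the von Mises stress is σ' = (16/πd³)·√(4M²+3T²).
√(4M²+3T²) = √(4×(3.040×10^6)² + 3×(1.900×10^6)²) = 6.913×10^6 N·mm.
d³ = 16×6.913×10^6/(π×31.62) = 1.113×10^6 mm³.
d = 103.6 mm.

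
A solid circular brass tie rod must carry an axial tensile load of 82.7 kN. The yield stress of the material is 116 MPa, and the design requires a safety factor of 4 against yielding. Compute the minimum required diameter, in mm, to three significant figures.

d = 60.3 mm

Allowable stress σ_allow = 116/4 = 29.00 MPa.
Required area A = F/σ_allow = 82700/29.00 = 2852 mm².
A = πd²/4 → d = √(4A/π) = 60.26 mm.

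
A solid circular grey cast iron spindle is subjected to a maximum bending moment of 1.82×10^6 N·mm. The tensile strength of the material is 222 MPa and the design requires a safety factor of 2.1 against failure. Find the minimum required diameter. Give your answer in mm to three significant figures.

d = 56.0 mm

σ_allow = 222/2.1 = 105.7 MPa.
For a solid circular section σ = 32M/(πd³), so d³ = 32M/(π σ_allow) = 32×1820000/(π×105.7) = 175400 mm³.
d = 55.97 mm.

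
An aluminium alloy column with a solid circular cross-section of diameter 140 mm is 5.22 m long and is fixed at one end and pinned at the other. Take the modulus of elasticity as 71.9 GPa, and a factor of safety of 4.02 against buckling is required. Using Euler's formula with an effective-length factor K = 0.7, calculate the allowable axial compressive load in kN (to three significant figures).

P_allow = 249 kN

I = πd⁴/64 = π×140⁴/64 = 1.886×10^7 mm⁴.
Effective length L_e = KL = 0.7×5.22 m = 3654 mm.
Euler critical load P_cr = π²EI/L_e² = π²×71900×1.886×10^7/3654² = 1.002×10^6 N.
P_allow = P_cr/n = 1.002×10^6/4.02 = 249300 N.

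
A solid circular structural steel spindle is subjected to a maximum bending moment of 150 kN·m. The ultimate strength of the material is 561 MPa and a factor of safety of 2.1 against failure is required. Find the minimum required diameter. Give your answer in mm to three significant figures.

d = 179 mm

σ_allow = 561/2.1 = 267.1 MPa.
For a solid circular section σ = 32M/(πd³), so d³ = 32M/(π σ_allow) = 32×1.5000×10^8/(π×267.1) = 5.719×10^6 mm³.
d = 178.8 mm.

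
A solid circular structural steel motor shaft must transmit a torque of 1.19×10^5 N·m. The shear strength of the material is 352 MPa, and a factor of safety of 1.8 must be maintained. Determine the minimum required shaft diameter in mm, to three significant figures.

Allowable shear stress τ_allow = 352/1.8 = 195.6 MPa.
For a solid shaft τ = 16T/(πd³), so d³ = 16T/(π τ_allow) = 16×1.1900×10^8/(π×195.6) = 3.099×10^6 mm³.
d = (3.099×10^6)^(1/3) = 145.8 mm.

d = 146 mm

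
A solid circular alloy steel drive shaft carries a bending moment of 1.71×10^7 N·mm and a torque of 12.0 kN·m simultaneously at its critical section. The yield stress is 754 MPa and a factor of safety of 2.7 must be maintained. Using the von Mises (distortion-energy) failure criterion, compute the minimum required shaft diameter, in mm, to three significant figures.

σ_allow = σ_y/n = 754/2.7 = 279.3 MPa.
For a solid shaft σ_b = 32M/(πd³) and τ = 16T/(πd³), so the von Mises stress is σ' = (16/πd³)·√(4M²+3T²).
√(4M²+3T²) = √(4×(1.710×10^7)² + 3×(1.200×10^7)²) = 4.002×10^7 N·mm.
d³ = 16×4.002×10^7/(π×279.3) = 729900 mm³.
d = 90.04 mm.

d = 90.0 mm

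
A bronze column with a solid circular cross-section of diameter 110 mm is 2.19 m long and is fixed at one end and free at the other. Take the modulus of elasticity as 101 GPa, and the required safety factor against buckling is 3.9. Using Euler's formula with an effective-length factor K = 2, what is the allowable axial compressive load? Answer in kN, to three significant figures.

I = πd⁴/64 = π×110⁴/64 = 7.187×10^6 mm⁴.
Effective length L_e = KL = 2×2.19 m = 4380 mm.
Euler critical load P_cr = π²EI/L_e² = π²×101000×7.187×10^6/4380² = 373400 N.
P_allow = P_cr/n = 373400/3.9 = 95750 N.

P_allow = 95.8 kN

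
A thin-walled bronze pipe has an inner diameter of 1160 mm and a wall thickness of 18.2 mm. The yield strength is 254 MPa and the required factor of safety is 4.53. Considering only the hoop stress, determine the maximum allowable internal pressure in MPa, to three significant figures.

σ_allow = 254/4.53 = 56.07 MPa.
σ_h = pD/(2t) → p_allow = 2σ_allow t/D = 2×56.07×18.2/1160 = 1.759 MPa.

p_allow = 1.76 MPa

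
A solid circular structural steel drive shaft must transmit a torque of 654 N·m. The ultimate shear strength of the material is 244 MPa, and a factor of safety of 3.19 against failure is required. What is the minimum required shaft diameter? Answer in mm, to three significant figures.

Allowable shear stress τ_allow = 244/3.19 = 76.49 MPa.
For a solid shaft τ = 16T/(πd³), so d³ = 16T/(π τ_allow) = 16×654000/(π×76.49) = 43550 mm³.
d = (43550)^(1/3) = 35.18 mm.

d = 35.2 mm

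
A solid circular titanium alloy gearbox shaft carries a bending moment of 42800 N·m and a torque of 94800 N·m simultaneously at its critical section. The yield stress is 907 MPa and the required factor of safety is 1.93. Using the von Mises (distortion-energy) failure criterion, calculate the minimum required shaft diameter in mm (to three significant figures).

d = 126 mm

σ_allow = σ_y/n = 907/1.93 = 469.9 MPa.
For a solid shaft σ_b = 32M/(πd³) and τ = 16T/(πd³), so the von Mises stress is σ' = (16/πd³)·√(4M²+3T²).
√(4M²+3T²) = √(4×(4.280×10^7)² + 3×(9.480×10^7)²) = 1.852×10^8 N·mm.
d³ = 16×1.852×10^8/(π×469.9) = 2.007×10^6 mm³.
d = 126.1 mm.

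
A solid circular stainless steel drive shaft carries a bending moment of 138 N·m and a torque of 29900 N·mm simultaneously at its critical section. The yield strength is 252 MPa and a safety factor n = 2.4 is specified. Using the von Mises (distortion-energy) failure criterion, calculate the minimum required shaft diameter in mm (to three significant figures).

σ_allow = σ_y/n = 252/2.4 = 105.0 MPa.
For a solid shaft σ_b = 32M/(πd³) and τ = 16T/(πd³), so the von Mises stress is σ' = (16/πd³)·√(4M²+3T²).
√(4M²+3T²) = √(4×(138000)² + 3×(29900)²) = 280800 N·mm.
d³ = 16×280800/(π×105.0) = 13620 mm³.
d = 23.88 mm.

d = 23.9 mm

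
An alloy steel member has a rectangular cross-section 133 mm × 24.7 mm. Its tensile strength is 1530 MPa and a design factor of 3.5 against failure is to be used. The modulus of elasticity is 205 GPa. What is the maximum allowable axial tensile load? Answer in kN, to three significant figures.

σ_allow = 1530/3.5 = 437.1 MPa.
A = 133×24.7 = 3285 mm².
F_allow = σ_allow × A = 437.1×3285 = 1.436×10^6 N.

F_allow = 1440 kN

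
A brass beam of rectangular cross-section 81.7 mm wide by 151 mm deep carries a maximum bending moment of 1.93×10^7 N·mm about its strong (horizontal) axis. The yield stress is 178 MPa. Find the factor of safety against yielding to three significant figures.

n = 2.86

Section modulus S = bh²/6 = 81.7×151²/6 = 310500 mm³.
σ = M/S = 1.9300×10^7/310500 = 62.16 MPa.
n = 178/62.16 = 2.863.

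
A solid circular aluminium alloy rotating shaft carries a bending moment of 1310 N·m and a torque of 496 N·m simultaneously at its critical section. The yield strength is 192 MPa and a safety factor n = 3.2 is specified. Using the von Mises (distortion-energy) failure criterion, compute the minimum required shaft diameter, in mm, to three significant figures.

σ_allow = σ_y/n = 192/3.2 = 60.00 MPa.
For a solid shaft σ_b = 32M/(πd³) and τ = 16T/(πd³), so the von Mises stress is σ' = (16/πd³)·√(4M²+3T²).
√(4M²+3T²) = √(4×(1.310×10^6)² + 3×(496000)²) = 2.757×10^6 N·mm.
d³ = 16×2.757×10^6/(π×60.00) = 234000 mm³.
d = 61.63 mm.

d = 61.6 mm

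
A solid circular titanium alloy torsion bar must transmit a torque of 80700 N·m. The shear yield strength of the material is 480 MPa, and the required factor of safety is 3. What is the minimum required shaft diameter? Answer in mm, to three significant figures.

d = 137 mm

Allowable shear stress τ_allow = 480/3 = 160.0 MPa.
For a solid shaft τ = 16T/(πd³), so d³ = 16T/(π τ_allow) = 16×8.0700×10^7/(π×160.0) = 2.569×10^6 mm³.
d = (2.569×10^6)^(1/3) = 137.0 mm.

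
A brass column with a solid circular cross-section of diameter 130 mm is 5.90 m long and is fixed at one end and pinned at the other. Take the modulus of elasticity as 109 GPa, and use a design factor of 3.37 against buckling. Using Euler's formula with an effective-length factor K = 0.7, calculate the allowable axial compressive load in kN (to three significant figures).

I = πd⁴/64 = π×130⁴/64 = 1.402×10^7 mm⁴.
Effective length L_e = KL = 0.7×5.90 m = 4130 mm.
Euler critical load P_cr = π²EI/L_e² = π²×109000×1.402×10^7/4130² = 884200 N.
P_allow = P_cr/n = 884200/3.37 = 262400 N.

P_allow = 262 kN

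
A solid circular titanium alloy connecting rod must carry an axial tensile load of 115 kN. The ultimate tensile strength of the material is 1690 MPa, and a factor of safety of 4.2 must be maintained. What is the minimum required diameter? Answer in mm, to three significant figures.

Allowable stress σ_allow = 1690/4.2 = 402.4 MPa.
Required area A = F/σ_allow = 115000/402.4 = 285.8 mm².
A = πd²/4 → d = √(4A/π) = 19.08 mm.

d = 19.1 mm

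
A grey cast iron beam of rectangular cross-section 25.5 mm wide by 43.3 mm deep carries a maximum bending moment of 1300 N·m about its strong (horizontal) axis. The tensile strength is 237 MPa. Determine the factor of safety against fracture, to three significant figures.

Section modulus S = bh²/6 = 25.5×43.3²/6 = 7968 mm³.
σ = M/S = 1300000/7968 = 163.1 MPa.
n = 237/163.1 = 1.453.

n = 1.45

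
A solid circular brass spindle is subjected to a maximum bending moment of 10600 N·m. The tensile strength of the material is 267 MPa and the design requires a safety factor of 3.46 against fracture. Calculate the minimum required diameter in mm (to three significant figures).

d = 112 mm

σ_allow = 267/3.46 = 77.17 MPa.
For a solid circular section σ = 32M/(πd³), so d³ = 32M/(π σ_allow) = 32×1.0600×10^7/(π×77.17) = 1.399×10^6 mm³.
d = 111.8 mm.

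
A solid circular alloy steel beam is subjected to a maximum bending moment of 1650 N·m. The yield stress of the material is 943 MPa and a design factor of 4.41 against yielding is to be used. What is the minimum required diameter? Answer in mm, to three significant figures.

σ_allow = 943/4.41 = 213.8 MPa.
For a solid circular section σ = 32M/(πd³), so d³ = 32M/(π σ_allow) = 32×1650000/(π×213.8) = 78600 mm³.
d = 42.84 mm.

d = 42.8 mm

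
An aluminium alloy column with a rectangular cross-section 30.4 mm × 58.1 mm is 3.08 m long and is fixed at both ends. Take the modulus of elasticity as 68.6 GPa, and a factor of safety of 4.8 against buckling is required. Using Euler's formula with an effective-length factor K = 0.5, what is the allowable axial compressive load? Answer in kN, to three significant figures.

P_allow = 8.09 kN

Buckling occurs about the weak axis: I_min = h·b³/12 = 58.1×30.4³/12 = 136000 mm⁴ (b = 30.4 mm is the smaller dimension).
Effective length L_e = KL = 0.5×3.08 m = 1540 mm.
Euler critical load P_cr = π²EI/L_e² = π²×68600×136000/1540² = 38830 N.
P_allow = P_cr/n = 38830/4.8 = 8090 N.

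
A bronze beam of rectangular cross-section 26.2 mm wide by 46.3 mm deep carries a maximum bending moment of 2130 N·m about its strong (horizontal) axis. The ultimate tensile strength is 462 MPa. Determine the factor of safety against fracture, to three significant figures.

Section modulus S = bh²/6 = 26.2×46.3²/6 = 9361 mm³.
σ = M/S = 2130000/9361 = 227.5 MPa.
n = 462/227.5 = 2.030.

n = 2.03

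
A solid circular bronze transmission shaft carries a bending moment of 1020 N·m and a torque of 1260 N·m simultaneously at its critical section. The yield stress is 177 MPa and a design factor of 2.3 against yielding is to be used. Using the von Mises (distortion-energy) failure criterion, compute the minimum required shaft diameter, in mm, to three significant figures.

σ_allow = σ_y/n = 177/2.3 = 76.96 MPa.
For a solid shaft σ_b = 32M/(πd³) and τ = 16T/(πd³), so the von Mises stress is σ' = (16/πd³)·√(4M²+3T²).
√(4M²+3T²) = √(4×(1.020×10^6)² + 3×(1.260×10^6)²) = 2.987×10^6 N·mm.
d³ = 16×2.987×10^6/(π×76.96) = 197700 mm³.
d = 58.26 mm.

d = 58.3 mm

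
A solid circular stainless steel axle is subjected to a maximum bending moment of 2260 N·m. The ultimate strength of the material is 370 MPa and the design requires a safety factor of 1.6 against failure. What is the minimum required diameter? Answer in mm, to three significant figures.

d = 46.3 mm

σ_allow = 370/1.6 = 231.2 MPa.
For a solid circular section σ = 32M/(πd³), so d³ = 32M/(π σ_allow) = 32×2260000/(π×231.2) = 99550 mm³.
d = 46.35 mm.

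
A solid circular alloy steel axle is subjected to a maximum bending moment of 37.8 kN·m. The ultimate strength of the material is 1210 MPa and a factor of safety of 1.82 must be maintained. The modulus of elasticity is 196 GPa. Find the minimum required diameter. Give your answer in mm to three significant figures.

σ_allow = 1210/1.82 = 664.8 MPa.
For a solid circular section σ = 32M/(πd³), so d³ = 32M/(π σ_allow) = 32×3.7800×10^7/(π×664.8) = 579100 mm³.
d = 83.35 mm.

d = 83.4 mm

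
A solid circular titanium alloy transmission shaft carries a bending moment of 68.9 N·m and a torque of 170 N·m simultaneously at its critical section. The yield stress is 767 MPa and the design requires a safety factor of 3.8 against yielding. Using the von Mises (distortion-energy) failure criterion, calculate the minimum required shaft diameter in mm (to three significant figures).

σ_allow = σ_y/n = 767/3.8 = 201.8 MPa.
For a solid shaft σ_b = 32M/(πd³) and τ = 16T/(πd³), so the von Mises stress is σ' = (16/πd³)·√(4M²+3T²).
√(4M²+3T²) = √(4×(68900)² + 3×(170000)²) = 325100 N·mm.
d³ = 16×325100/(π×201.8) = 8203 mm³.
d = 20.17 mm.

d = 20.2 mm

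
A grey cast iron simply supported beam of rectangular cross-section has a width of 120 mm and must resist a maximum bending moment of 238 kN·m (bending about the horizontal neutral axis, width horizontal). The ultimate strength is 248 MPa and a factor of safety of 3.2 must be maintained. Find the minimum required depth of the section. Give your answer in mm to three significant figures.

σ_allow = 248/3.2 = 77.50 MPa.
For a rectangular section σ = 6M/(bh²), so h² = 6M/(b σ_allow) = 6×2.3800×10^8/(120×77.50) = 153500 mm².
h = 391.9 mm.

h = 392 mm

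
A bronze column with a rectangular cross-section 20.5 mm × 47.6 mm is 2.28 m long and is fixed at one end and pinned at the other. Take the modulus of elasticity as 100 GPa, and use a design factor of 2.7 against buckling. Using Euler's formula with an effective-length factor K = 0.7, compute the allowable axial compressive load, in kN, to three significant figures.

P_allow = 4.90 kN

Buckling occurs about the weak axis: I_min = h·b³/12 = 47.6×20.5³/12 = 34170 mm⁴ (b = 20.5 mm is the smaller dimension).
Effective length L_e = KL = 0.7×2.28 m = 1596 mm.
Euler critical load P_cr = π²EI/L_e² = π²×100000×34170/1596² = 13240 N.
P_allow = P_cr/n = 13240/2.7 = 4904 N.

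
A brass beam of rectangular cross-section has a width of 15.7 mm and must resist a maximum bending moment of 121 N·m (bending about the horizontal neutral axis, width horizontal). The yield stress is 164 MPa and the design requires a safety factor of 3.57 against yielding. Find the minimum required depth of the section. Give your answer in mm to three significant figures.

h = 31.7 mm

σ_allow = 164/3.57 = 45.94 MPa.
For a rectangular section σ = 6M/(bh²), so h² = 6M/(b σ_allow) = 6×121000/(15.7×45.94) = 1007 mm².
h = 31.73 mm.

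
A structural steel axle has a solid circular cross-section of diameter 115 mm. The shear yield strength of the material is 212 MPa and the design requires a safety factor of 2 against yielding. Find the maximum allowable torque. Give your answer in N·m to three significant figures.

T_allow = 31700 N·m

τ_allow = 212/2 = 106.0 MPa.
For a solid shaft T_allow = τ_allow·πd³/16; πd³/16 = π×115³/16 = 298600 mm³.
T_allow = 106.0×298600 = 3.165×10^7 N·mm = 31650 N·m.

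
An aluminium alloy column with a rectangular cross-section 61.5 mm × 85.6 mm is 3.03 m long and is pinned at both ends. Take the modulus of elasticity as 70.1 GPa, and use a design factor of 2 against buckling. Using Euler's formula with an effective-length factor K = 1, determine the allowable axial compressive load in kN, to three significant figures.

Buckling occurs about the weak axis: I_min = h·b³/12 = 85.6×61.5³/12 = 1.659×10^6 mm⁴ (b = 61.5 mm is the smaller dimension).
Effective length L_e = KL = 1×3.03 m = 3030 mm.
Euler critical load P_cr = π²EI/L_e² = π²×70100×1.659×10^6/3030² = 125000 N.
P_allow = P_cr/n = 125000/2 = 62520 N.

P_allow = 62.5 kN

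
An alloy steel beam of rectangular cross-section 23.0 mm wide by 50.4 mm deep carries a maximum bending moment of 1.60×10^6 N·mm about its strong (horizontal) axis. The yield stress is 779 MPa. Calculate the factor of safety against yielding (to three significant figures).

n = 4.74

Section modulus S = bh²/6 = 23.0×50.4²/6 = 9737 mm³.
σ = M/S = 1600000/9737 = 164.3 MPa.
n = 779/164.3 = 4.741.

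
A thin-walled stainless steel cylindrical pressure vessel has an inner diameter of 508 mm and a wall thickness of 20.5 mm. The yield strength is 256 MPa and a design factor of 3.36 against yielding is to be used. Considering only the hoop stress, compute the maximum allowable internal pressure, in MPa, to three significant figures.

p_allow = 6.15 MPa

σ_allow = 256/3.36 = 76.19 MPa.
σ_h = pD/(2t) → p_allow = 2σ_allow t/D = 2×76.19×20.5/508 = 6.149 MPa.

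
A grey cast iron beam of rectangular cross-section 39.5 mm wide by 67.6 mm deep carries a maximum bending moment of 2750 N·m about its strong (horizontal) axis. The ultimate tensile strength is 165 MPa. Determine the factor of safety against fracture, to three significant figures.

n = 1.81

Section modulus S = bh²/6 = 39.5×67.6²/6 = 30080 mm³.
σ = M/S = 2750000/30080 = 91.41 MPa.
n = 165/91.41 = 1.805.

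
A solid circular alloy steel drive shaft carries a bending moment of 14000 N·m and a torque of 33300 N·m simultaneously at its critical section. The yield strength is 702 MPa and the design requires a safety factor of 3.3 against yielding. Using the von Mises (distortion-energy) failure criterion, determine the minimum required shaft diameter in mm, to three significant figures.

σ_allow = σ_y/n = 702/3.3 = 212.7 MPa.
For a solid shaft σ_b = 32M/(πd³) and τ = 16T/(πd³), so the von Mises stress is σ' = (16/πd³)·√(4M²+3T²).
√(4M²+3T²) = √(4×(1.400×10^7)² + 3×(3.330×10^7)²) = 6.411×10^7 N·mm.
d³ = 16×6.411×10^7/(π×212.7) = 1.535×10^6 mm³.
d = 115.4 mm.

d = 115 mm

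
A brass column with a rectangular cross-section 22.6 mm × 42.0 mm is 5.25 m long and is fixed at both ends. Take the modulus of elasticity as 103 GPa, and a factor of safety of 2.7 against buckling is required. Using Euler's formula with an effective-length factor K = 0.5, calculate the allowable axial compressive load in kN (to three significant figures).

P_allow = 2.21 kN

Buckling occurs about the weak axis: I_min = h·b³/12 = 42.0×22.6³/12 = 40400 mm⁴ (b = 22.6 mm is the smaller dimension).
Effective length L_e = KL = 0.5×5.25 m = 2625 mm.
Euler critical load P_cr = π²EI/L_e² = π²×103000×40400/2625² = 5960 N.
P_allow = P_cr/n = 5960/2.7 = 2208 N.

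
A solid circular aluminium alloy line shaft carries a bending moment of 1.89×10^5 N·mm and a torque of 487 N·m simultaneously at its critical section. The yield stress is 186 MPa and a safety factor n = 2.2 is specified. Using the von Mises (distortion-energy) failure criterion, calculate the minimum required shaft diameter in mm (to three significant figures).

d = 38.2 mm

σ_allow = σ_y/n = 186/2.2 = 84.55 MPa.
For a solid shaft σ_b = 32M/(πd³) and τ = 16T/(πd³), so the von Mises stress is σ' = (16/πd³)·√(4M²+3T²).
√(4M²+3T²) = √(4×(189000)² + 3×(487000)²) = 924300 N·mm.
d³ = 16×924300/(π×84.55) = 55680 mm³.
d = 38.19 mm.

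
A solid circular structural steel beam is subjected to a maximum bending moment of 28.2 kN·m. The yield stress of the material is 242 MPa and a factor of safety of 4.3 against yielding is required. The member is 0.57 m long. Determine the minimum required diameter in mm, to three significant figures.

d = 172 mm

σ_allow = 242/4.3 = 56.28 MPa.
For a solid circular section σ = 32M/(πd³), so d³ = 32M/(π σ_allow) = 32×2.8200×10^7/(π×56.28) = 5.104×10^6 mm³.
d = 172.2 mm.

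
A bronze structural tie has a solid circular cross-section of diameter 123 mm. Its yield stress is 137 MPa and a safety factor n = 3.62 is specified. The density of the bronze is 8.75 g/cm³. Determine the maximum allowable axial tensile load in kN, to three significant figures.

F_allow = 450 kN

σ_allow = 137/3.62 = 37.85 MPa.
A = πd²/4 = π×123²/4 = 11880 mm².
F_allow = σ_allow × A = 37.85×11880 = 449700 N.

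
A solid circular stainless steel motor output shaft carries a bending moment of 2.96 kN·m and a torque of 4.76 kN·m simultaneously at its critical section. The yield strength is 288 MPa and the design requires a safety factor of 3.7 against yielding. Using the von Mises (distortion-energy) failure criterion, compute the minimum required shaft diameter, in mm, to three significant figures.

σ_allow = σ_y/n = 288/3.7 = 77.84 MPa.
For a solid shaft σ_b = 32M/(πd³) and τ = 16T/(πd³), so the von Mises stress is σ' = (16/πd³)·√(4M²+3T²).
√(4M²+3T²) = √(4×(2.960×10^6)² + 3×(4.760×10^6)²) = 1.015×10^7 N·mm.
d³ = 16×1.015×10^7/(π×77.84) = 664100 mm³.
d = 87.25 mm.

d = 87.2 mm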